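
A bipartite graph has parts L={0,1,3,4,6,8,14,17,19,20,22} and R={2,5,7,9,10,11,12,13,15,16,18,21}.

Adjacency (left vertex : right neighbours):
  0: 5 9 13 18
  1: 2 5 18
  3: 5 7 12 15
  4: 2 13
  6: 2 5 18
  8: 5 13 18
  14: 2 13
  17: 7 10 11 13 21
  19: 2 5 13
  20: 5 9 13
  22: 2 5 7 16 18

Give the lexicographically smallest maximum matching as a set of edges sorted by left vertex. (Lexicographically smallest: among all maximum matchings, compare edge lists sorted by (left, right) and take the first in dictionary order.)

|M| = 8 (so the lex-smallest maximum matching has 8 edges)
process left vertices in ascending order; for each, take the smallest-labelled available neighbour that still permits 8 edges overall, or leave it unmatched if none does
lex-smallest matching: {0-5, 1-2, 3-7, 4-13, 6-18, 17-10, 20-9, 22-16}

Lex-smallest maximum matching: {(0,5), (1,2), (3,7), (4,13), (6,18), (17,10), (20,9), (22,16)}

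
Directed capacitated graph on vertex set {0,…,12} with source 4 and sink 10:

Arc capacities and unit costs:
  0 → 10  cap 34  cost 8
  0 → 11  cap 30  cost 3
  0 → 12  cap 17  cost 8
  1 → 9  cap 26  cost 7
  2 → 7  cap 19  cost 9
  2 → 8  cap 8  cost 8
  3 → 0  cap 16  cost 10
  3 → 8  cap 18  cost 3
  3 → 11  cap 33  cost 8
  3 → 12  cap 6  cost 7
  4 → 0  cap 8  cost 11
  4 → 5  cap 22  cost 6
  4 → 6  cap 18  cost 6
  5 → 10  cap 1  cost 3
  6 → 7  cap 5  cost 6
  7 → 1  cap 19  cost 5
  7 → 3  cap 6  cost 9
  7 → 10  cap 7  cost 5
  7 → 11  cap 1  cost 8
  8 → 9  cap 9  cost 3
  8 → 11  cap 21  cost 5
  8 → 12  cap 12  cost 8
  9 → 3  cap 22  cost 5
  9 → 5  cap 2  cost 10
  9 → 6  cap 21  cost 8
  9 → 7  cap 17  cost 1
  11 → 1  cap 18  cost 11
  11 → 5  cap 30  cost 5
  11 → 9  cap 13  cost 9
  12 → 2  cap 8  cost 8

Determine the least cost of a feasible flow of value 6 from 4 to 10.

shortest-cost path #1: 4→5→10 push 1 @ unit cost 9 (adds 9)
shortest-cost path #2: 4→6→7→10 push 5 @ unit cost 17 (adds 85)
total cost = 94

Minimum cost for 6 units: 94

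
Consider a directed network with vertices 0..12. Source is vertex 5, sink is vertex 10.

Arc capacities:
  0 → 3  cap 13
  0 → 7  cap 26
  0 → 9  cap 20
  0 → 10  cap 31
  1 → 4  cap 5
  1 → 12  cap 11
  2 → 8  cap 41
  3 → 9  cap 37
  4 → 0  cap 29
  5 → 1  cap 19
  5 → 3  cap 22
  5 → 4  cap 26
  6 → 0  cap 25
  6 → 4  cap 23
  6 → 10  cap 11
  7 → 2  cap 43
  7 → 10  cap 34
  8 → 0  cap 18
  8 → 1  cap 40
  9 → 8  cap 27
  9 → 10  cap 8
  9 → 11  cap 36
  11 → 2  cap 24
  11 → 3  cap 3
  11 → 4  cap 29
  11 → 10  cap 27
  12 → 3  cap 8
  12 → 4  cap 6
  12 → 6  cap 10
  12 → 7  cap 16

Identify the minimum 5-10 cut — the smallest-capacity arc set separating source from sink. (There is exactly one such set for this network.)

augment #1: 5→3→9→10 push 8
augment #2: 5→4→0→10 push 26
augment #3: 5→1→4→0→10 push 3
augment #4: 5→1→12→6→10 push 10
augment #5: 5→1→12→7→10 push 1
augment #6: 5→3→9→11→10 push 14
max flow = 62; residual-reachable set from 5 gives S-side
cut edges (S→T): {(1,12), (4,0), (5,3)} total cap 62

Min-cut arcs: {(1,12), (4,0), (5,3)} (total capacity 62)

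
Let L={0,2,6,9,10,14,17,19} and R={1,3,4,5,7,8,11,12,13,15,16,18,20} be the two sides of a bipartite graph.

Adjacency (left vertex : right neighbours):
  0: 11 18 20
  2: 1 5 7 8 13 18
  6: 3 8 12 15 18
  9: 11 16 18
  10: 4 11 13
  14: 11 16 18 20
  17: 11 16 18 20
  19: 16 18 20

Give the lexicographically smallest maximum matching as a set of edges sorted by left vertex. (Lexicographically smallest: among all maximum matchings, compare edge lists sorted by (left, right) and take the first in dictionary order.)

Lex-smallest maximum matching: {(0,11), (2,1), (6,3), (9,16), (10,4), (14,18), (17,20)}

|M| = 7 (so the lex-smallest maximum matching has 7 edges)
process left vertices in ascending order; for each, take the smallest-labelled available neighbour that still permits 7 edges overall, or leave it unmatched if none does
lex-smallest matching: {0-11, 2-1, 6-3, 9-16, 10-4, 14-18, 17-20}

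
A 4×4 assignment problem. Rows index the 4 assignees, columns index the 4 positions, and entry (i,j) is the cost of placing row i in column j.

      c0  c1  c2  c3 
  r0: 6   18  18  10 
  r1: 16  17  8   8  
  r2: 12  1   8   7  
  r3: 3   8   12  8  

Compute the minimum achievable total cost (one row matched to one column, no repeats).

optimal assignment: row0→col3 (cost 10), row1→col2 (cost 8), row2→col1 (cost 1), row3→col0 (cost 3)
total = 10 + 8 + 1 + 3 = 22

Minimum assignment cost: 22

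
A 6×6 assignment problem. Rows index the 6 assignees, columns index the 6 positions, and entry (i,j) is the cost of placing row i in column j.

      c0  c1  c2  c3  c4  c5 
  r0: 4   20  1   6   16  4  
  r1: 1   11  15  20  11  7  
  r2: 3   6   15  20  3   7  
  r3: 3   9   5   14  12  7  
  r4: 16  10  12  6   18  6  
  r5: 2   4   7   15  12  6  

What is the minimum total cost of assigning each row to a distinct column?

Minimum assignment cost: 22

optimal assignment: row0→col2 (cost 1), row1→col0 (cost 1), row2→col4 (cost 3), row3→col5 (cost 7), row4→col3 (cost 6), row5→col1 (cost 4)
total = 1 + 1 + 3 + 7 + 6 + 4 = 22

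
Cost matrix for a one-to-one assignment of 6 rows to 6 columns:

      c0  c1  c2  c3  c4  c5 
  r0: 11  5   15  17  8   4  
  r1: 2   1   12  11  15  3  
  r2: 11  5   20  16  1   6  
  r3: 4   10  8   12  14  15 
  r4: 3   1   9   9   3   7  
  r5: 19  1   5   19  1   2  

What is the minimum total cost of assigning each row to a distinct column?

optimal assignment: row0→col5 (cost 4), row1→col1 (cost 1), row2→col4 (cost 1), row3→col0 (cost 4), row4→col3 (cost 9), row5→col2 (cost 5)
total = 4 + 1 + 1 + 4 + 9 + 5 = 24

Minimum assignment cost: 24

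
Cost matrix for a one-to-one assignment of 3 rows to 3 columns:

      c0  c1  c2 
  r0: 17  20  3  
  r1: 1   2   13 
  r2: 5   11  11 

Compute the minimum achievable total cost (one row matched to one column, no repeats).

Minimum assignment cost: 10

optimal assignment: row0→col2 (cost 3), row1→col1 (cost 2), row2→col0 (cost 5)
total = 3 + 2 + 5 = 10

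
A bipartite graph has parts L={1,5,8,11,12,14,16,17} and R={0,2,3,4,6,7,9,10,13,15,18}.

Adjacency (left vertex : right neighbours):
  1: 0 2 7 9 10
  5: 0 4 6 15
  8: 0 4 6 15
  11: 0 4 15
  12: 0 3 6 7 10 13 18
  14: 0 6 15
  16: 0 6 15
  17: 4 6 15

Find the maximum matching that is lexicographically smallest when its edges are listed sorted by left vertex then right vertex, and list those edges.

Lex-smallest maximum matching: {(1,2), (5,0), (8,4), (11,15), (12,3), (14,6)}

|M| = 6 (so the lex-smallest maximum matching has 6 edges)
process left vertices in ascending order; for each, take the smallest-labelled available neighbour that still permits 6 edges overall, or leave it unmatched if none does
lex-smallest matching: {1-2, 5-0, 8-4, 11-15, 12-3, 14-6}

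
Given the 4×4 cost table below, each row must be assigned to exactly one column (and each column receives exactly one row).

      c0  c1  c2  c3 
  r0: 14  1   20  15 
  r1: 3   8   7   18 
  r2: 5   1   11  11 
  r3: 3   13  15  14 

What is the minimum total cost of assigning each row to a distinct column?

optimal assignment: row0→col1 (cost 1), row1→col2 (cost 7), row2→col3 (cost 11), row3→col0 (cost 3)
total = 1 + 7 + 11 + 3 = 22

Minimum assignment cost: 22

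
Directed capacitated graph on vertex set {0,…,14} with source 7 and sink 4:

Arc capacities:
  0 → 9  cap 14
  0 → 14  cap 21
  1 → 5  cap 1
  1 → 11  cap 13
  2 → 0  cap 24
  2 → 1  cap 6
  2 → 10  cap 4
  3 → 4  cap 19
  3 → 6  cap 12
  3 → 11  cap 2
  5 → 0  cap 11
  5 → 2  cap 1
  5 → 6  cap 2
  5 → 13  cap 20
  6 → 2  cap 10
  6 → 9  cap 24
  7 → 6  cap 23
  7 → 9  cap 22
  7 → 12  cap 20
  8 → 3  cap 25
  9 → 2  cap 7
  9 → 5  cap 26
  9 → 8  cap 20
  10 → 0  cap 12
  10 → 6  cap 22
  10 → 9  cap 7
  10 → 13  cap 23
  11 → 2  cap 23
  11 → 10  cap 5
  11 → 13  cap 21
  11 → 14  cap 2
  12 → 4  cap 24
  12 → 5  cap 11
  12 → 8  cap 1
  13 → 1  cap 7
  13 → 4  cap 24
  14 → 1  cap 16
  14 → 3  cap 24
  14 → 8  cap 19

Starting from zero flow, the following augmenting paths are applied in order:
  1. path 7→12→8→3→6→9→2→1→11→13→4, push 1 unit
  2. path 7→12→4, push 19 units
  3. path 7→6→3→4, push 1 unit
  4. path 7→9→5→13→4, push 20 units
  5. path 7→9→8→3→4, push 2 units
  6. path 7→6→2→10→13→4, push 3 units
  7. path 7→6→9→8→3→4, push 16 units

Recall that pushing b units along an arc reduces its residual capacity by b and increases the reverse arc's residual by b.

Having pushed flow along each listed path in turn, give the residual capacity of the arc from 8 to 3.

after path 1 (7→12→8→3→6→9→2→1→11→13→4, push 1): res(8,3)=24
after path 2 (7→12→4, push 19): res(8,3)=24
after path 3 (7→6→3→4, push 1): res(8,3)=24
after path 4 (7→9→5→13→4, push 20): res(8,3)=24
after path 5 (7→9→8→3→4, push 2): res(8,3)=22
after path 6 (7→6→2→10→13→4, push 3): res(8,3)=22
after path 7 (7→6→9→8→3→4, push 16): res(8,3)=6

Residual capacity of (8,3): 6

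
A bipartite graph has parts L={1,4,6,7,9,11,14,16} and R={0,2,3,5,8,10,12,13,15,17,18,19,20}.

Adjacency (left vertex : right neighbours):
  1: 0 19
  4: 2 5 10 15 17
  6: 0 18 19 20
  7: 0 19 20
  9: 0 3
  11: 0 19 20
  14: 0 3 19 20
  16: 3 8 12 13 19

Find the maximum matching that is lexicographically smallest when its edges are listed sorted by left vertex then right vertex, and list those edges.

|M| = 7 (so the lex-smallest maximum matching has 7 edges)
process left vertices in ascending order; for each, take the smallest-labelled available neighbour that still permits 7 edges overall, or leave it unmatched if none does
lex-smallest matching: {1-0, 4-2, 6-18, 7-19, 9-3, 11-20, 16-8}

Lex-smallest maximum matching: {(1,0), (4,2), (6,18), (7,19), (9,3), (11,20), (16,8)}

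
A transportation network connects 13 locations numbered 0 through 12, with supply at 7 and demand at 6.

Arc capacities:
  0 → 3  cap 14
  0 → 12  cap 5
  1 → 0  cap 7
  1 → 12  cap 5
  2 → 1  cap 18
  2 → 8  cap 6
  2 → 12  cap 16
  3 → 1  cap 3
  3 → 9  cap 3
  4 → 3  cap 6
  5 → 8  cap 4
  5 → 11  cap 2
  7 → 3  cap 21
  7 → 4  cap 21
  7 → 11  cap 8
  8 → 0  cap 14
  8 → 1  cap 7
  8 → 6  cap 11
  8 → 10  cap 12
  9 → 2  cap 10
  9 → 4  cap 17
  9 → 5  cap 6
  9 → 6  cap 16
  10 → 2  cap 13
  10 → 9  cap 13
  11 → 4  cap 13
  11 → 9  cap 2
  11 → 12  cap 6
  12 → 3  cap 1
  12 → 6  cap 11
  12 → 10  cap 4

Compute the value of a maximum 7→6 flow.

augment #1: 7→3→9→6 bottleneck 3, total now 3
augment #2: 7→11→9→6 bottleneck 2, total now 5
augment #3: 7→11→12→6 bottleneck 6, total now 11
augment #4: 7→3→1→12→6 bottleneck 3, total now 14

Maximum flow value: 14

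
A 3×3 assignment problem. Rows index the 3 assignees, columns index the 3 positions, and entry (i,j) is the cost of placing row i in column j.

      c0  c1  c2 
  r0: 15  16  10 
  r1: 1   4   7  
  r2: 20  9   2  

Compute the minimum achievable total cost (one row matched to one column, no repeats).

Minimum assignment cost: 19

optimal assignment: row0→col1 (cost 16), row1→col0 (cost 1), row2→col2 (cost 2)
total = 16 + 1 + 2 = 19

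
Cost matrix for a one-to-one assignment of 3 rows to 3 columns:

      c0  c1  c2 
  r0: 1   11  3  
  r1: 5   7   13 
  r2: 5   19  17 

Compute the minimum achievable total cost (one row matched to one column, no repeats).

Minimum assignment cost: 15

optimal assignment: row0→col2 (cost 3), row1→col1 (cost 7), row2→col0 (cost 5)
total = 3 + 7 + 5 = 15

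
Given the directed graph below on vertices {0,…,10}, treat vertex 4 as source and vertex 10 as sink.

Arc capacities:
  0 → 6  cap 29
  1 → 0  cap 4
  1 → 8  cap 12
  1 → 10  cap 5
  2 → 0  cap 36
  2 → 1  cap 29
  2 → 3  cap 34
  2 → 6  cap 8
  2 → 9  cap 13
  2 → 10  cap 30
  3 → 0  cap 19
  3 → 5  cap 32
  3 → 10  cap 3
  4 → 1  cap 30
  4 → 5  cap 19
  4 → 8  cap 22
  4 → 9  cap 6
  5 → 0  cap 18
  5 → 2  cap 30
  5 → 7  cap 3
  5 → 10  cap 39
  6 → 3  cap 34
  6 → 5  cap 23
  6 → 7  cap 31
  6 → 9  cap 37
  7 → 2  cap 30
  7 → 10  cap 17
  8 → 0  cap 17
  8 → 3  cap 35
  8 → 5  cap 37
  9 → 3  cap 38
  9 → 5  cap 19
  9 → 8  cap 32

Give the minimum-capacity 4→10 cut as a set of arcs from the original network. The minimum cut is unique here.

Min-cut arcs: {(1,0), (1,8), (1,10), (4,5), (4,8), (4,9)} (total capacity 68)

augment #1: 4→1→10 push 5
augment #2: 4→5→10 push 19
augment #3: 4→8→3→10 push 3
augment #4: 4→8→5→10 push 19
augment #5: 4→9→5→10 push 1
augment #6: 4→9→5→2→10 push 5
augment #7: 4→1→0→6→7→10 push 4
augment #8: 4→1→8→5→2→10 push 12
max flow = 68; residual-reachable set from 4 gives S-side
cut edges (S→T): {(1,0), (1,8), (1,10), (4,5), (4,8), (4,9)} total cap 68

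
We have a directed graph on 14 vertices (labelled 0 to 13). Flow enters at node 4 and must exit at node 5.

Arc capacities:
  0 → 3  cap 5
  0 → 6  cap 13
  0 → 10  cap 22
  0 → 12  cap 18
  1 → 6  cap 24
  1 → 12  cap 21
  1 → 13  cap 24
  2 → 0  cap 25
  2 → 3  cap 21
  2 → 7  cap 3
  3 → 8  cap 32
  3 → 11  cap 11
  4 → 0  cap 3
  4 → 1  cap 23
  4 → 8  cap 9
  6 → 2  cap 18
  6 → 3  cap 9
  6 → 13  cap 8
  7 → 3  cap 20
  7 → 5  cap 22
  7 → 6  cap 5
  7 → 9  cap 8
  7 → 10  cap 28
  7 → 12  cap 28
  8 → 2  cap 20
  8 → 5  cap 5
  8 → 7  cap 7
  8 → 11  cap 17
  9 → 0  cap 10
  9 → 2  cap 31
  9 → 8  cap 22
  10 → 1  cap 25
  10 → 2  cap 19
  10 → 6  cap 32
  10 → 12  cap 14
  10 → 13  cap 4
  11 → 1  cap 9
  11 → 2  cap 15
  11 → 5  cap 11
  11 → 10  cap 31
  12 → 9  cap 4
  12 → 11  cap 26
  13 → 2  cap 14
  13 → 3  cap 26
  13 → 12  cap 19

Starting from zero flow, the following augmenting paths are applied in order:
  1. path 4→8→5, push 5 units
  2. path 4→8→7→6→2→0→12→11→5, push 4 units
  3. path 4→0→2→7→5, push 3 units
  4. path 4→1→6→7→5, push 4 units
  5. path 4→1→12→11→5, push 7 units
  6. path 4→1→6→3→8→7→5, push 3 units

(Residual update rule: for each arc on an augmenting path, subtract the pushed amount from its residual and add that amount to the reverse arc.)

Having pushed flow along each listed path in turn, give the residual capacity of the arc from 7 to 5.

Residual capacity of (7,5): 12

after path 1 (4→8→5, push 5): res(7,5)=22
after path 2 (4→8→7→6→2→0→12→11→5, push 4): res(7,5)=22
after path 3 (4→0→2→7→5, push 3): res(7,5)=19
after path 4 (4→1→6→7→5, push 4): res(7,5)=15
after path 5 (4→1→12→11→5, push 7): res(7,5)=15
after path 6 (4→1→6→3→8→7→5, push 3): res(7,5)=12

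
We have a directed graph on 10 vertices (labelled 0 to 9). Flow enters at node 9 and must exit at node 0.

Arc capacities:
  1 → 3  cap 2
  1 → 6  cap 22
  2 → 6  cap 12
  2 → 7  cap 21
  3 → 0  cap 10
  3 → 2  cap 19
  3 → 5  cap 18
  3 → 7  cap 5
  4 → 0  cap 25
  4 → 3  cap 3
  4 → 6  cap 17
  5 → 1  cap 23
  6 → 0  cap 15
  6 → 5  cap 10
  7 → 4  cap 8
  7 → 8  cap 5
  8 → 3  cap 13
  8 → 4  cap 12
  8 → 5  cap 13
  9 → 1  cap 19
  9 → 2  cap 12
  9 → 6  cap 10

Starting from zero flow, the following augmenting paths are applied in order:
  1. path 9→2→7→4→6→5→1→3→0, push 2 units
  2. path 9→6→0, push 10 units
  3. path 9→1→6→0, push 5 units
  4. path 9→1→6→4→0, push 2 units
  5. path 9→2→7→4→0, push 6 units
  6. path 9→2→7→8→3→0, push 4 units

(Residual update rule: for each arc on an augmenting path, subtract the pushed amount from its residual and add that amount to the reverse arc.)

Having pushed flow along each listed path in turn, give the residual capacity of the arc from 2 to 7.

Residual capacity of (2,7): 9

after path 1 (9→2→7→4→6→5→1→3→0, push 2): res(2,7)=19
after path 2 (9→6→0, push 10): res(2,7)=19
after path 3 (9→1→6→0, push 5): res(2,7)=19
after path 4 (9→1→6→4→0, push 2): res(2,7)=19
after path 5 (9→2→7→4→0, push 6): res(2,7)=13
after path 6 (9→2→7→8→3→0, push 4): res(2,7)=9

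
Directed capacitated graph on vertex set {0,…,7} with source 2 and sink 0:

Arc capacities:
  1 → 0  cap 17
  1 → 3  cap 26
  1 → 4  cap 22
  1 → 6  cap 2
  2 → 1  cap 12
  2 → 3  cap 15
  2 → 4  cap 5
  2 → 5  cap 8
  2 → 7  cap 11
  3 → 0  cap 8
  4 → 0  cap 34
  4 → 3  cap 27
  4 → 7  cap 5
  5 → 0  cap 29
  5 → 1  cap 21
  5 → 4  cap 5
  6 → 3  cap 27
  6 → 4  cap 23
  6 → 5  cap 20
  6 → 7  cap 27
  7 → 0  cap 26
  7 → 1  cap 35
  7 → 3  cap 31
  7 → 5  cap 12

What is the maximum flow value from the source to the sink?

Maximum flow value: 44

augment #1: 2→1→0 bottleneck 12, total now 12
augment #2: 2→3→0 bottleneck 8, total now 20
augment #3: 2→4→0 bottleneck 5, total now 25
augment #4: 2→5→0 bottleneck 8, total now 33
augment #5: 2→7→0 bottleneck 11, total now 44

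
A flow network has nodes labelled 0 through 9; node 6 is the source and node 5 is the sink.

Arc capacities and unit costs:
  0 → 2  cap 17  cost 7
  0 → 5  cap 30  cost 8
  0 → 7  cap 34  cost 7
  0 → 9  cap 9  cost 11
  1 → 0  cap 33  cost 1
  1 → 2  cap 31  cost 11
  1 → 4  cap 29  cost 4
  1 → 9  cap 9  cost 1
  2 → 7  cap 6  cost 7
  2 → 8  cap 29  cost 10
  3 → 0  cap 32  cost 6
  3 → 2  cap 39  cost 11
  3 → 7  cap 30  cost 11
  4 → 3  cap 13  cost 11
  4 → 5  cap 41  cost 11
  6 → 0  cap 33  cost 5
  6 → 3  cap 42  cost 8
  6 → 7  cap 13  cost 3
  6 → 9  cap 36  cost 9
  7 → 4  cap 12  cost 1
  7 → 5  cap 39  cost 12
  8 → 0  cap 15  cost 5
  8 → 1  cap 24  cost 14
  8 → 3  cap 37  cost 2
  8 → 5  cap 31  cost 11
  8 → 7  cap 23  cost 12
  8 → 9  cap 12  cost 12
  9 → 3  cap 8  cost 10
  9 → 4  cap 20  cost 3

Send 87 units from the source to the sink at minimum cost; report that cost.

shortest-cost path #1: 6→0→5 push 30 @ unit cost 13 (adds 390)
shortest-cost path #2: 6→7→5 push 13 @ unit cost 15 (adds 195)
shortest-cost path #3: 6→9→4→5 push 20 @ unit cost 23 (adds 460)
shortest-cost path #4: 6→0→7→5 push 3 @ unit cost 24 (adds 72)
shortest-cost path #5: 6→3→7→5 push 21 @ unit cost 31 (adds 651)
total cost = 1768

Minimum cost for 87 units: 1768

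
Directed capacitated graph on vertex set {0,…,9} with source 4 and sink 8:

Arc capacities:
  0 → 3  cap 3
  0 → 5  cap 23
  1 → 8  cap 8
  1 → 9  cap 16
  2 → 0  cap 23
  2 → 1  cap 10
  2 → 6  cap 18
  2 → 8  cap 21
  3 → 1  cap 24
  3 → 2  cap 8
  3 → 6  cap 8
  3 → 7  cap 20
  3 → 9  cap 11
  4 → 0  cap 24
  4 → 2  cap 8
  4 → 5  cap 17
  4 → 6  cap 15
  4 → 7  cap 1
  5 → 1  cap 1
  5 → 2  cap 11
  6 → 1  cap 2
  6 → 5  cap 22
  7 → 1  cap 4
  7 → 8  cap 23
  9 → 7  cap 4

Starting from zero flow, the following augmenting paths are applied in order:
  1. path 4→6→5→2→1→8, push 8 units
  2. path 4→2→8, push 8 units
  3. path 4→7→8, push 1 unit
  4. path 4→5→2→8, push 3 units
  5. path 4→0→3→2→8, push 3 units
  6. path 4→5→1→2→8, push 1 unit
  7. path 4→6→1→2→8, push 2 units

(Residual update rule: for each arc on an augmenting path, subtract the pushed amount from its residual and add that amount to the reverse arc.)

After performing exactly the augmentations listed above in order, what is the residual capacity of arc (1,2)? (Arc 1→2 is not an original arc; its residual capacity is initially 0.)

Residual capacity of (1,2): 5

after path 1 (4→6→5→2→1→8, push 8): res(1,2)=8
after path 2 (4→2→8, push 8): res(1,2)=8
after path 3 (4→7→8, push 1): res(1,2)=8
after path 4 (4→5→2→8, push 3): res(1,2)=8
after path 5 (4→0→3→2→8, push 3): res(1,2)=8
after path 6 (4→5→1→2→8, push 1): res(1,2)=7
after path 7 (4→6→1→2→8, push 2): res(1,2)=5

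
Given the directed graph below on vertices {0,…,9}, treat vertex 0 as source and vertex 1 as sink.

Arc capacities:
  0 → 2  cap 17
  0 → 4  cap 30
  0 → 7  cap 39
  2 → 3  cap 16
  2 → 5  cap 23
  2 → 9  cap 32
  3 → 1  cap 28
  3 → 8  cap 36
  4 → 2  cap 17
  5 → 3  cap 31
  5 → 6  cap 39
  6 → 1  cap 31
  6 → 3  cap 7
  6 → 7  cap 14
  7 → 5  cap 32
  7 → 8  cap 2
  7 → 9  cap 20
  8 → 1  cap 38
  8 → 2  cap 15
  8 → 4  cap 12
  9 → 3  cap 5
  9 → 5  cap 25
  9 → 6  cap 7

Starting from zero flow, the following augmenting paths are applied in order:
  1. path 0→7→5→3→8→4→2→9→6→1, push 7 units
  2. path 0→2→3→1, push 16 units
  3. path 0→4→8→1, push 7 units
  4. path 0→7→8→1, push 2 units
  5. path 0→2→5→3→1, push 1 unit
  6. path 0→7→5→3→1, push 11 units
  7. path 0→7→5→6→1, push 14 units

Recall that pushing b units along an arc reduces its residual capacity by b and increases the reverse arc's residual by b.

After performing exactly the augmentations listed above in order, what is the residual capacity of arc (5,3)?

after path 1 (0→7→5→3→8→4→2→9→6→1, push 7): res(5,3)=24
after path 2 (0→2→3→1, push 16): res(5,3)=24
after path 3 (0→4→8→1, push 7): res(5,3)=24
after path 4 (0→7→8→1, push 2): res(5,3)=24
after path 5 (0→2→5→3→1, push 1): res(5,3)=23
after path 6 (0→7→5→3→1, push 11): res(5,3)=12
after path 7 (0→7→5→6→1, push 14): res(5,3)=12

Residual capacity of (5,3): 12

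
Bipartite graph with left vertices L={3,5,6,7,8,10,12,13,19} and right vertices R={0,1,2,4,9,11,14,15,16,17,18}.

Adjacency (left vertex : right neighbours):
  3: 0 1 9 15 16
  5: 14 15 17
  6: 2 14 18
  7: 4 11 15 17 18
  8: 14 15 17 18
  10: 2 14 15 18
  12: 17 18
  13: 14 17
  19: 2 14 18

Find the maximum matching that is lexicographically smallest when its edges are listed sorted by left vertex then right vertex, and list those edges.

Lex-smallest maximum matching: {(3,0), (5,14), (6,2), (7,4), (8,15), (10,18), (12,17)}

|M| = 7 (so the lex-smallest maximum matching has 7 edges)
process left vertices in ascending order; for each, take the smallest-labelled available neighbour that still permits 7 edges overall, or leave it unmatched if none does
lex-smallest matching: {3-0, 5-14, 6-2, 7-4, 8-15, 10-18, 12-17}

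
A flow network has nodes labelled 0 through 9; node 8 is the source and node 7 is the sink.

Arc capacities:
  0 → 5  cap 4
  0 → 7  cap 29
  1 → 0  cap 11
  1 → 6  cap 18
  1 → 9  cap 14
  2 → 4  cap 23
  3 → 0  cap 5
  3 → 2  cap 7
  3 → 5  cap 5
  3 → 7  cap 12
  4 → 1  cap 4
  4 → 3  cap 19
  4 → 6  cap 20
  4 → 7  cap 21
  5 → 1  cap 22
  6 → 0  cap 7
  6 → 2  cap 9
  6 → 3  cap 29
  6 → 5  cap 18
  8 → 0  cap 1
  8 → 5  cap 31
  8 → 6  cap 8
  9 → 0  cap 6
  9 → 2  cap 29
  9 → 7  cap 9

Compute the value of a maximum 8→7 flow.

Maximum flow value: 31

augment #1: 8→0→7 bottleneck 1, total now 1
augment #2: 8→6→0→7 bottleneck 7, total now 8
augment #3: 8→6→3→7 bottleneck 1, total now 9
augment #4: 8→5→1→0→7 bottleneck 11, total now 20
augment #5: 8→5→1→9→7 bottleneck 9, total now 29
augment #6: 8→5→1→6→3→7 bottleneck 2, total now 31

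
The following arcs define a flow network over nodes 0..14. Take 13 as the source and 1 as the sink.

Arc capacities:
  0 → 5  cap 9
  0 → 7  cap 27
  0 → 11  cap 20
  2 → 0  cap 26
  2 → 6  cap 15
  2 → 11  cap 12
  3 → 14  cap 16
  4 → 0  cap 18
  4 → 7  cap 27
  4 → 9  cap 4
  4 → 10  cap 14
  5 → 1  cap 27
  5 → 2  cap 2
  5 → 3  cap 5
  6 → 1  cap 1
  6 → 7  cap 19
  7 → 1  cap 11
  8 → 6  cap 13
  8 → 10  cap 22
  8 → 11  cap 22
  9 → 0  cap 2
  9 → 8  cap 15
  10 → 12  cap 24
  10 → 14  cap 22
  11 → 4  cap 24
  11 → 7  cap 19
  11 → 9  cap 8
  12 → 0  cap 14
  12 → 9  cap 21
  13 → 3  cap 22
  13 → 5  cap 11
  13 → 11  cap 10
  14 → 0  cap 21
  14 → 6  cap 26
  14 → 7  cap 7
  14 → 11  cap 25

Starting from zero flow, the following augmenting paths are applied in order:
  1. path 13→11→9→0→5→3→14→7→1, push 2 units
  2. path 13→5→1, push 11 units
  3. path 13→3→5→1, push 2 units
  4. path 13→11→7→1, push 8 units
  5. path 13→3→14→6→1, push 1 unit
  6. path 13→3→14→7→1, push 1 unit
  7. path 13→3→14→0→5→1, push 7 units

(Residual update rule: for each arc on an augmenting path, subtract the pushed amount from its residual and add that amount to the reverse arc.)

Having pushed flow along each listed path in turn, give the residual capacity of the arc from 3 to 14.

Residual capacity of (3,14): 5

after path 1 (13→11→9→0→5→3→14→7→1, push 2): res(3,14)=14
after path 2 (13→5→1, push 11): res(3,14)=14
after path 3 (13→3→5→1, push 2): res(3,14)=14
after path 4 (13→11→7→1, push 8): res(3,14)=14
after path 5 (13→3→14→6→1, push 1): res(3,14)=13
after path 6 (13→3→14→7→1, push 1): res(3,14)=12
after path 7 (13→3→14→0→5→1, push 7): res(3,14)=5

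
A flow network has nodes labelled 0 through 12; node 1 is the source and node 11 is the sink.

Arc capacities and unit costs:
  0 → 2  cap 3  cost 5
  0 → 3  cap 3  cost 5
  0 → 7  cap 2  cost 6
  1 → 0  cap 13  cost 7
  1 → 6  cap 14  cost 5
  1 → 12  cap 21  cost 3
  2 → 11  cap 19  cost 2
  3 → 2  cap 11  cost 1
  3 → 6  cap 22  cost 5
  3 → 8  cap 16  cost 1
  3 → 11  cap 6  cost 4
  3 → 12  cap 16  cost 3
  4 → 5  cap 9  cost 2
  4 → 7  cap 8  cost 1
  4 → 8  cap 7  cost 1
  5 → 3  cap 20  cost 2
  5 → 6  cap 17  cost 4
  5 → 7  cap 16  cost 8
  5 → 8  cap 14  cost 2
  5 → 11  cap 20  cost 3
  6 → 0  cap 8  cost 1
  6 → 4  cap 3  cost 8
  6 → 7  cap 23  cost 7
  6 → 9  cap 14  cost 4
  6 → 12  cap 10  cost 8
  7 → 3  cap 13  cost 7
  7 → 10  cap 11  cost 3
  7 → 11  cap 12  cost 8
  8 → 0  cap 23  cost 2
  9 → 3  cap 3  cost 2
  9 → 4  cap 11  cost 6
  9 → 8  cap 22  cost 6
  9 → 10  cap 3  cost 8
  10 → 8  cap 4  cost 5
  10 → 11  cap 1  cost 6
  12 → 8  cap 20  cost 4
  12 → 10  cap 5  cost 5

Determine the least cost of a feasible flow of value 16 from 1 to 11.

shortest-cost path #1: 1→6→0→2→11 push 3 @ unit cost 13 (adds 39)
shortest-cost path #2: 1→12→10→11 push 1 @ unit cost 14 (adds 14)
shortest-cost path #3: 1→6→9→3→2→11 push 3 @ unit cost 14 (adds 42)
shortest-cost path #4: 1→6→0→3→2→11 push 3 @ unit cost 14 (adds 42)
shortest-cost path #5: 1→6→4→5→11 push 3 @ unit cost 18 (adds 54)
shortest-cost path #6: 1→6→7→11 push 2 @ unit cost 20 (adds 40)
shortest-cost path #7: 1→0→7→11 push 1 @ unit cost 21 (adds 21)
total cost = 252

Minimum cost for 16 units: 252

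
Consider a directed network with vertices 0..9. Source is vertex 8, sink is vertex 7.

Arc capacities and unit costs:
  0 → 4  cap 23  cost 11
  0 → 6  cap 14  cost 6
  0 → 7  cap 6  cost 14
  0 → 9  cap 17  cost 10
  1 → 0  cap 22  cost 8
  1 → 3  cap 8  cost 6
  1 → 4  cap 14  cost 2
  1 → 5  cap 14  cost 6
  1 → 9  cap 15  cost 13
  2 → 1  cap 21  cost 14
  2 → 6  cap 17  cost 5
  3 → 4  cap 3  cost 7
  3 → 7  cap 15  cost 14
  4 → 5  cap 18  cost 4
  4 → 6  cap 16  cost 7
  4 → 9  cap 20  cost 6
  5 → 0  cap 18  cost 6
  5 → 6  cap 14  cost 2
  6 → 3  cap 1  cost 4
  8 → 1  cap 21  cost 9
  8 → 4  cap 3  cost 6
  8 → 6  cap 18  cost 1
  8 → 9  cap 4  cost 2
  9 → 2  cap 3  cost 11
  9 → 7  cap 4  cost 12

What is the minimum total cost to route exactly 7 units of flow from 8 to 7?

Minimum cost for 7 units: 133

shortest-cost path #1: 8→9→7 push 4 @ unit cost 14 (adds 56)
shortest-cost path #2: 8→6→3→7 push 1 @ unit cost 19 (adds 19)
shortest-cost path #3: 8→1→3→7 push 2 @ unit cost 29 (adds 58)
total cost = 133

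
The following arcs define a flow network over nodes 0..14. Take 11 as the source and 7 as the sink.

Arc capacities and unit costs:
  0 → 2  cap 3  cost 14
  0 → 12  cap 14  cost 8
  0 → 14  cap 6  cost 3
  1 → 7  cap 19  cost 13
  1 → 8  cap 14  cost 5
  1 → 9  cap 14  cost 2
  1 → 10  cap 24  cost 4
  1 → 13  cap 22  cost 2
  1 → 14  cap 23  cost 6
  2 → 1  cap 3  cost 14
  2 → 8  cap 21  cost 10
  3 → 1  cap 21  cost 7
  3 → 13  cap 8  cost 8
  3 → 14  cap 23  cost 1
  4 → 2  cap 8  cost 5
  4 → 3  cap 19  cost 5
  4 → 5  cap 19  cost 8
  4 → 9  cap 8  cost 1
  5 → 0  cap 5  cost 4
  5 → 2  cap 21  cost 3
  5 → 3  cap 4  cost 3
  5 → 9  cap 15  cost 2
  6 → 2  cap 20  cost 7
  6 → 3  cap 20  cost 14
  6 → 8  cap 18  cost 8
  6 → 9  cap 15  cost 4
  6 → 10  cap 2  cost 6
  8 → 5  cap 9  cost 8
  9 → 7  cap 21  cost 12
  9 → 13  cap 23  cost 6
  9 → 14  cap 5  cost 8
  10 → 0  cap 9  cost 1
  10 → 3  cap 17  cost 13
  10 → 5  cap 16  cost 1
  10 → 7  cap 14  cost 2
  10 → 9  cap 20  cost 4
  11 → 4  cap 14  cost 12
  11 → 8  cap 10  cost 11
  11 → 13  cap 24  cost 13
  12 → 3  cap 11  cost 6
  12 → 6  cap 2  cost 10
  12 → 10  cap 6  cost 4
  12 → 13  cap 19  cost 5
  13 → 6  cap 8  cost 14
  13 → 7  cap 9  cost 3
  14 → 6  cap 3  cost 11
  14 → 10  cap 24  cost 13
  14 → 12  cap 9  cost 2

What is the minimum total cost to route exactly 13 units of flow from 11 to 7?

Minimum cost for 13 units: 244

shortest-cost path #1: 11→13→7 push 9 @ unit cost 16 (adds 144)
shortest-cost path #2: 11→4→9→7 push 4 @ unit cost 25 (adds 100)
total cost = 244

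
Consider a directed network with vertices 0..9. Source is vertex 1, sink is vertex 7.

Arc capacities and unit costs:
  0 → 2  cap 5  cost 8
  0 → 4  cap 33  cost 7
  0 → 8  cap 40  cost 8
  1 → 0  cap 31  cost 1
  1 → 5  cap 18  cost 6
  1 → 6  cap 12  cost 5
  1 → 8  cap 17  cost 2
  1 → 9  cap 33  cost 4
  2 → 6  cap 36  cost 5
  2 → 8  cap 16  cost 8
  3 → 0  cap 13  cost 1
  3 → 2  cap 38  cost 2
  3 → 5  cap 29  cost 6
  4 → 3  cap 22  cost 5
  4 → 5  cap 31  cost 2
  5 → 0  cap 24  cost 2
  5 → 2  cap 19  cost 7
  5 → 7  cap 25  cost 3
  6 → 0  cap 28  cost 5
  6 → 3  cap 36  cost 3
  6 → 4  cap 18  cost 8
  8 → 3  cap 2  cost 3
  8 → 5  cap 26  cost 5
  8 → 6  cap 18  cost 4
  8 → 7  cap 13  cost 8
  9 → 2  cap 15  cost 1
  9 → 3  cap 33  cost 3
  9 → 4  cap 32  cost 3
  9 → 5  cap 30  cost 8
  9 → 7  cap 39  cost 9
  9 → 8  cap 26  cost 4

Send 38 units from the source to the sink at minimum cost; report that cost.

Minimum cost for 38 units: 368

shortest-cost path #1: 1→5→7 push 18 @ unit cost 9 (adds 162)
shortest-cost path #2: 1→8→7 push 13 @ unit cost 10 (adds 130)
shortest-cost path #3: 1→8→5→7 push 4 @ unit cost 10 (adds 40)
shortest-cost path #4: 1→9→4→5→7 push 3 @ unit cost 12 (adds 36)
total cost = 368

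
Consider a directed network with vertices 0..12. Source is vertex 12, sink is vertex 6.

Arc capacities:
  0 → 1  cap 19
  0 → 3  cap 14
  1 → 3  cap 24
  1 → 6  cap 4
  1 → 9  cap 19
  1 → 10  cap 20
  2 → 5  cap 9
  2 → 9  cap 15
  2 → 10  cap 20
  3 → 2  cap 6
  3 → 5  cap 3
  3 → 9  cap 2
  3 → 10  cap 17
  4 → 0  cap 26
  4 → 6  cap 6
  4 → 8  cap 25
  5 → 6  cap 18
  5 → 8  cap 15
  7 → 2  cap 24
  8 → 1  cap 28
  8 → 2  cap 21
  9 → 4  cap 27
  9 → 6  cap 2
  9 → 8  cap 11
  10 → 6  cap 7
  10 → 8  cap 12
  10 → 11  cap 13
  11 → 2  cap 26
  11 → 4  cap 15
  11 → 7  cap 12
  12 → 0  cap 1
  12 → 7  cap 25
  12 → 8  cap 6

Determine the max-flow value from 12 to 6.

Maximum flow value: 31

augment #1: 12→0→1→6 bottleneck 1, total now 1
augment #2: 12→8→1→6 bottleneck 3, total now 4
augment #3: 12→7→2→5→6 bottleneck 9, total now 13
augment #4: 12→7→2→9→6 bottleneck 2, total now 15
augment #5: 12→7→2→10→6 bottleneck 7, total now 22
augment #6: 12→7→2→9→4→6 bottleneck 6, total now 28
augment #7: 12→8→1→3→5→6 bottleneck 3, total now 31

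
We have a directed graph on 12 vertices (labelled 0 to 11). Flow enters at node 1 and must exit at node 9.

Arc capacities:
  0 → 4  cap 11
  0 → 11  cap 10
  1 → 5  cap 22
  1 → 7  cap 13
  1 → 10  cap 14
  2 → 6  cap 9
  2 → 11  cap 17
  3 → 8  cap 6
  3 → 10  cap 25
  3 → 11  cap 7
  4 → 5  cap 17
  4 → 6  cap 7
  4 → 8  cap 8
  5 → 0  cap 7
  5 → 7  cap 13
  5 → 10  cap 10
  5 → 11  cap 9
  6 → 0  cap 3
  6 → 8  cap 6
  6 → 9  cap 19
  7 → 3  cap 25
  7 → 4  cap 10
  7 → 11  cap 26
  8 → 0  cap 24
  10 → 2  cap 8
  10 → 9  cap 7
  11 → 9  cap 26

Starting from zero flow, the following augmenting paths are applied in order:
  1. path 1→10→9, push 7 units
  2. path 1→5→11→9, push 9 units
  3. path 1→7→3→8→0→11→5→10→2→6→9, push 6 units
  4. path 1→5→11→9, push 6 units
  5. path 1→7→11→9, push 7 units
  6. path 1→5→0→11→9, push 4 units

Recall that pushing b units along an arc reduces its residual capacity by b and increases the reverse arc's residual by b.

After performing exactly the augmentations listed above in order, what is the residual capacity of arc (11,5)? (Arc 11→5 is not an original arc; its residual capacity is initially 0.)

after path 1 (1→10→9, push 7): res(11,5)=0
after path 2 (1→5→11→9, push 9): res(11,5)=9
after path 3 (1→7→3→8→0→11→5→10→2→6→9, push 6): res(11,5)=3
after path 4 (1→5→11→9, push 6): res(11,5)=9
after path 5 (1→7→11→9, push 7): res(11,5)=9
after path 6 (1→5→0→11→9, push 4): res(11,5)=9

Residual capacity of (11,5): 9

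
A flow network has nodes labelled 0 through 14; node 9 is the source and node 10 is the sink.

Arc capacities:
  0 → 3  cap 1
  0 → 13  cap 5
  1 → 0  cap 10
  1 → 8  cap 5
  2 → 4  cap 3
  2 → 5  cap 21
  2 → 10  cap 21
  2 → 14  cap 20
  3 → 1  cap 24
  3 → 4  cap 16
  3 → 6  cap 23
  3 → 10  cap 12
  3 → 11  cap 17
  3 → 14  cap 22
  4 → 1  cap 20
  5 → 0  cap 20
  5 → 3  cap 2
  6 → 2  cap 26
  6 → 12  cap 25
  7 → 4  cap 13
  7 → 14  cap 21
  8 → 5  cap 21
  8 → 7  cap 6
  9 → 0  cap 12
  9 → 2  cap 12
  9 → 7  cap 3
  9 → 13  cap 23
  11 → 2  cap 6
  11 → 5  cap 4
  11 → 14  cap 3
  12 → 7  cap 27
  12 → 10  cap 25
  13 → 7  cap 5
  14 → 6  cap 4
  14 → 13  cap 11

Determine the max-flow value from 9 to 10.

Maximum flow value: 19

augment #1: 9→2→10 bottleneck 12, total now 12
augment #2: 9→0→3→10 bottleneck 1, total now 13
augment #3: 9→7→14→6→2→10 bottleneck 3, total now 16
augment #4: 9→13→7→14→6→2→10 bottleneck 1, total now 17
augment #5: 9→13→7→4→1→8→5→3→10 bottleneck 2, total now 19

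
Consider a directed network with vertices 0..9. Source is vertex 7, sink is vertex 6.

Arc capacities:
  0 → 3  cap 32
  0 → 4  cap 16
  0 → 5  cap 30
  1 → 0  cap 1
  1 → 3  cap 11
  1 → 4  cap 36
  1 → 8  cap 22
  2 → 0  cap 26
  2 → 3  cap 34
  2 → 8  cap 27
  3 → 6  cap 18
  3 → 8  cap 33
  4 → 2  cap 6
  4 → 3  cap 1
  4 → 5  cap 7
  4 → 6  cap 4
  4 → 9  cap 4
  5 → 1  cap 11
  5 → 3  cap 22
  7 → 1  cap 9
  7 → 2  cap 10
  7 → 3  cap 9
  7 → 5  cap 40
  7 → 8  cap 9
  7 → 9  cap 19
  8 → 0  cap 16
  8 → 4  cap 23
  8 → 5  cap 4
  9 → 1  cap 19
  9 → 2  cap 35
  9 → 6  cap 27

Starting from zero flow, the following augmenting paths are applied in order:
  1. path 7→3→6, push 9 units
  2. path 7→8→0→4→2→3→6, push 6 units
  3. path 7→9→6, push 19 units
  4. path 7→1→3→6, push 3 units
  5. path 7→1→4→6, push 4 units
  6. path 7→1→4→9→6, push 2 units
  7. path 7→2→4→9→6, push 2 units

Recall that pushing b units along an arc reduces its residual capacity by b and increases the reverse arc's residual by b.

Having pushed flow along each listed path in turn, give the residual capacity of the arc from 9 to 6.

Residual capacity of (9,6): 4

after path 1 (7→3→6, push 9): res(9,6)=27
after path 2 (7→8→0→4→2→3→6, push 6): res(9,6)=27
after path 3 (7→9→6, push 19): res(9,6)=8
after path 4 (7→1→3→6, push 3): res(9,6)=8
after path 5 (7→1→4→6, push 4): res(9,6)=8
after path 6 (7→1→4→9→6, push 2): res(9,6)=6
after path 7 (7→2→4→9→6, push 2): res(9,6)=4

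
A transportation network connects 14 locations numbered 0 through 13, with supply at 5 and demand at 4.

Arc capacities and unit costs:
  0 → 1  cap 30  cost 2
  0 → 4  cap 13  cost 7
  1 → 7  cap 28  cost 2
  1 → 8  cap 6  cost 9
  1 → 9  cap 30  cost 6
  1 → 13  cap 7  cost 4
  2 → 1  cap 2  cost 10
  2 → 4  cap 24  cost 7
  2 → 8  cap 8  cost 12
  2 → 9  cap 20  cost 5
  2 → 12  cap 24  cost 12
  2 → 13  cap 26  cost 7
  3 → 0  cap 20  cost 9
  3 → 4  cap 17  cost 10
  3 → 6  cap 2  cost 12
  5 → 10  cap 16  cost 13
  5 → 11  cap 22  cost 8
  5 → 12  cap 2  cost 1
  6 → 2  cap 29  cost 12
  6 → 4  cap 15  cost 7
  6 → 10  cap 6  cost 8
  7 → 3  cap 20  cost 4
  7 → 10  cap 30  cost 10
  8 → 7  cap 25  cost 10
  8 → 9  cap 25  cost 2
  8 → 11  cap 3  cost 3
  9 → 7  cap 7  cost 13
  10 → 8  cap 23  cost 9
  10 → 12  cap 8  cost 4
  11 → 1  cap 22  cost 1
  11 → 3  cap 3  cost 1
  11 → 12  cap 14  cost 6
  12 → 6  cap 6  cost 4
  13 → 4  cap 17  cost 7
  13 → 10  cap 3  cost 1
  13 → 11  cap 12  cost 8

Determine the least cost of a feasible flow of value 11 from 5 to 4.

shortest-cost path #1: 5→12→6→4 push 2 @ unit cost 12 (adds 24)
shortest-cost path #2: 5→11→3→4 push 3 @ unit cost 19 (adds 57)
shortest-cost path #3: 5→11→1→13→4 push 6 @ unit cost 20 (adds 120)
total cost = 201

Minimum cost for 11 units: 201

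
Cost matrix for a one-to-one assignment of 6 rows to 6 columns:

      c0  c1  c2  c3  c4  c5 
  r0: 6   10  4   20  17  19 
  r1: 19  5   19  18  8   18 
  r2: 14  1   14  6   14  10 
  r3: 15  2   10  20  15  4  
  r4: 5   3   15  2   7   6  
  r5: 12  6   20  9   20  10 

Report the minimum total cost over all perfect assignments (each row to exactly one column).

Minimum assignment cost: 31

one of 2 optimal assignments: row0→col2 (cost 4), row1→col4 (cost 8), row2→col1 (cost 1), row3→col5 (cost 4), row4→col0 (cost 5), row5→col3 (cost 9)
total = 4 + 8 + 1 + 4 + 5 + 9 = 31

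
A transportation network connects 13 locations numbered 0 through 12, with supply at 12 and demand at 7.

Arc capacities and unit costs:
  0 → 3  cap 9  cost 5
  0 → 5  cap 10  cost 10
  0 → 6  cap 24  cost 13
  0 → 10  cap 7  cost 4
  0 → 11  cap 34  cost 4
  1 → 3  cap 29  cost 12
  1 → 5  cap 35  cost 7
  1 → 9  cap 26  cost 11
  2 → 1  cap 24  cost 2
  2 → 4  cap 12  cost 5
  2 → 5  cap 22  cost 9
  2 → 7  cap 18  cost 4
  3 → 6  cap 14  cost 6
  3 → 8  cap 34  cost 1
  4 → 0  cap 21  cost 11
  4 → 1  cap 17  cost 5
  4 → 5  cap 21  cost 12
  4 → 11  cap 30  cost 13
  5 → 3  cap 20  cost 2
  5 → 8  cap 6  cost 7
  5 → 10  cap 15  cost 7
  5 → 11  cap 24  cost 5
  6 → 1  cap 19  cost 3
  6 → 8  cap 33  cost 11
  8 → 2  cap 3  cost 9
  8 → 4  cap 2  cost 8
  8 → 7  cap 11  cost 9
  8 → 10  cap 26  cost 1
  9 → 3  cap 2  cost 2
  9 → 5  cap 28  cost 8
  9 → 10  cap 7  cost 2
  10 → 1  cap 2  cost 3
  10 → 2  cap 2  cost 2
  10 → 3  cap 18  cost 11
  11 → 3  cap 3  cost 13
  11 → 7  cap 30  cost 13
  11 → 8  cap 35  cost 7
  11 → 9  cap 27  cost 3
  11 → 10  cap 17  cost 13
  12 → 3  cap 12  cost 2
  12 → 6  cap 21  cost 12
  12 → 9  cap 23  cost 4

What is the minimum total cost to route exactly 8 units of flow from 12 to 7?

Minimum cost for 8 units: 92

shortest-cost path #1: 12→3→8→10→2→7 push 2 @ unit cost 10 (adds 20)
shortest-cost path #2: 12→3→8→7 push 6 @ unit cost 12 (adds 72)
total cost = 92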